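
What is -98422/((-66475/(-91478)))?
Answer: -9003447716/66475 ≈ -1.3544e+5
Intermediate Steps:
-98422/((-66475/(-91478))) = -98422/((-66475*(-1/91478))) = -98422/66475/91478 = -98422*91478/66475 = -9003447716/66475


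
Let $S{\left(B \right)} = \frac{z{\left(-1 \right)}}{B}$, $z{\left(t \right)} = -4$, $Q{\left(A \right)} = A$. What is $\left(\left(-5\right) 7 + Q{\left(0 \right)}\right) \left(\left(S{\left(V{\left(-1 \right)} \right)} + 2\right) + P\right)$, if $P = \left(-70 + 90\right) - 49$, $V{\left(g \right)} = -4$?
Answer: $910$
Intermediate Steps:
$S{\left(B \right)} = - \frac{4}{B}$
$P = -29$ ($P = 20 - 49 = -29$)
$\left(\left(-5\right) 7 + Q{\left(0 \right)}\right) \left(\left(S{\left(V{\left(-1 \right)} \right)} + 2\right) + P\right) = \left(\left(-5\right) 7 + 0\right) \left(\left(- \frac{4}{-4} + 2\right) - 29\right) = \left(-35 + 0\right) \left(\left(\left(-4\right) \left(- \frac{1}{4}\right) + 2\right) - 29\right) = - 35 \left(\left(1 + 2\right) - 29\right) = - 35 \left(3 - 29\right) = \left(-35\right) \left(-26\right) = 910$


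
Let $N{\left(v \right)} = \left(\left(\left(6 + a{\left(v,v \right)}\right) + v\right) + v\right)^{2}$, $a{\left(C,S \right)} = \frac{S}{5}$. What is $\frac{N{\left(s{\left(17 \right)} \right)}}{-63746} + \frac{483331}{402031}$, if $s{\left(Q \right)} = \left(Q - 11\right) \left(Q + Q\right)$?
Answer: $- \frac{654336203603}{320348351575} \approx -2.0426$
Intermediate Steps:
$s{\left(Q \right)} = 2 Q \left(-11 + Q\right)$ ($s{\left(Q \right)} = \left(-11 + Q\right) 2 Q = 2 Q \left(-11 + Q\right)$)
$a{\left(C,S \right)} = \frac{S}{5}$ ($a{\left(C,S \right)} = S \frac{1}{5} = \frac{S}{5}$)
$N{\left(v \right)} = \left(6 + \frac{11 v}{5}\right)^{2}$ ($N{\left(v \right)} = \left(\left(\left(6 + \frac{v}{5}\right) + v\right) + v\right)^{2} = \left(\left(6 + \frac{6 v}{5}\right) + v\right)^{2} = \left(6 + \frac{11 v}{5}\right)^{2}$)
$\frac{N{\left(s{\left(17 \right)} \right)}}{-63746} + \frac{483331}{402031} = \frac{\frac{1}{25} \left(30 + 11 \cdot 2 \cdot 17 \left(-11 + 17\right)\right)^{2}}{-63746} + \frac{483331}{402031} = \frac{\left(30 + 11 \cdot 2 \cdot 17 \cdot 6\right)^{2}}{25} \left(- \frac{1}{63746}\right) + 483331 \cdot \frac{1}{402031} = \frac{\left(30 + 11 \cdot 204\right)^{2}}{25} \left(- \frac{1}{63746}\right) + \frac{483331}{402031} = \frac{\left(30 + 2244\right)^{2}}{25} \left(- \frac{1}{63746}\right) + \frac{483331}{402031} = \frac{2274^{2}}{25} \left(- \frac{1}{63746}\right) + \frac{483331}{402031} = \frac{1}{25} \cdot 5171076 \left(- \frac{1}{63746}\right) + \frac{483331}{402031} = \frac{5171076}{25} \left(- \frac{1}{63746}\right) + \frac{483331}{402031} = - \frac{2585538}{796825} + \frac{483331}{402031} = - \frac{654336203603}{320348351575}$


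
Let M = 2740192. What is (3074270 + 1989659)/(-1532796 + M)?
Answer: 5063929/1207396 ≈ 4.1941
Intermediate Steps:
(3074270 + 1989659)/(-1532796 + M) = (3074270 + 1989659)/(-1532796 + 2740192) = 5063929/1207396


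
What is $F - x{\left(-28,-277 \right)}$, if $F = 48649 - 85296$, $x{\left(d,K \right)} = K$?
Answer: $-36370$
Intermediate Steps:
$F = -36647$
$F - x{\left(-28,-277 \right)} = -36647 - -277 = -36647 + 277 = -36370$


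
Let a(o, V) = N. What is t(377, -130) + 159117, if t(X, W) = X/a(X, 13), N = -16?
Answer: 2545495/16 ≈ 1.5909e+5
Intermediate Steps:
a(o, V) = -16
t(X, W) = -X/16 (t(X, W) = X/(-16) = X*(-1/16) = -X/16)
t(377, -130) + 159117 = -1/16*377 + 159117 = -377/16 + 159117 = 2545495/16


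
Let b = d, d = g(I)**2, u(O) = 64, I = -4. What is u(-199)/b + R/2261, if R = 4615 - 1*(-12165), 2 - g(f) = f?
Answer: 187196/20349 ≈ 9.1993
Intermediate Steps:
g(f) = 2 - f
d = 36 (d = (2 - 1*(-4))**2 = (2 + 4)**2 = 6**2 = 36)
R = 16780 (R = 4615 + 12165 = 16780)
b = 36
u(-199)/b + R/2261 = 64/36 + 16780/2261 = 64*(1/36) + 16780*(1/2261) = 16/9 + 16780/2261 = 187196/20349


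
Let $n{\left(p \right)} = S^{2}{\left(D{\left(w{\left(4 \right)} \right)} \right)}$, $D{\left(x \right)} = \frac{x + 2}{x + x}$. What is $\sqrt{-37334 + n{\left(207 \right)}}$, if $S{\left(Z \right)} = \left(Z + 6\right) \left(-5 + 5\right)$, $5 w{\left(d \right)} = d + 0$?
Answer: $i \sqrt{37334} \approx 193.22 i$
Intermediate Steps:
$w{\left(d \right)} = \frac{d}{5}$ ($w{\left(d \right)} = \frac{d + 0}{5} = \frac{d}{5}$)
$D{\left(x \right)} = \frac{2 + x}{2 x}$
$S{\left(Z \right)} = 0$ ($S{\left(Z \right)} = \left(6 + Z\right) 0 = 0$)
$n{\left(p \right)} = 0$ ($n{\left(p \right)} = 0^{2} = 0$)
$\sqrt{-37334 + n{\left(207 \right)}} = \sqrt{-37334 + 0} = \sqrt{-37334} = i \sqrt{37334}$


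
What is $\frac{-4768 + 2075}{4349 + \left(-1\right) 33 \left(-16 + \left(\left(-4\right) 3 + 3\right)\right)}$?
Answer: $- \frac{2693}{5174} \approx -0.52049$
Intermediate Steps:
$\frac{-4768 + 2075}{4349 + \left(-1\right) 33 \left(-16 + \left(\left(-4\right) 3 + 3\right)\right)} = - \frac{2693}{4349 - 33 \left(-16 + \left(-12 + 3\right)\right)} = - \frac{2693}{4349 - 33 \left(-16 - 9\right)} = - \frac{2693}{4349 - -825} = - \frac{2693}{4349 + 825} = - \frac{2693}{5174}$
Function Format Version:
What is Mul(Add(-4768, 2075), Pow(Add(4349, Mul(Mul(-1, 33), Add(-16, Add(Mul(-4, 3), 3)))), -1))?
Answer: Rational(-2693, 5174) ≈ -0.52049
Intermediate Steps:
Mul(Add(-4768, 2075), Pow(Add(4349, Mul(Mul(-1, 33), Add(-16, Add(Mul(-4, 3), 3)))), -1)) = Mul(-2693, Pow(Add(4349, Mul(-33, Add(-16, Add(-12, 3)))), -1)) = Mul(-2693, Pow(Add(4349, Mul(-33, Add(-16, -9))), -1)) = Mul(-2693, Pow(Add(4349, Mul(-33, -25)), -1)) = Mul(-2693, Pow(Add(4349, 825), -1)) = Mul(-2693, Pow(5174, -1)) = Mul(-2693, Rational(1, 5174)) = Rational(-2693, 5174)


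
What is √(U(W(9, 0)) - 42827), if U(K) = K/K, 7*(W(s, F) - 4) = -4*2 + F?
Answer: 7*I*√874 ≈ 206.94*I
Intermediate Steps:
W(s, F) = 20/7 + F/7 (W(s, F) = 4 + (-4*2 + F)/7 = 4 + (-8 + F)/7 = 4 + (-8/7 + F/7) = 20/7 + F/7)
U(K) = 1
√(U(W(9, 0)) - 42827) = √(1 - 42827) = √(-42826) = 7*I*√874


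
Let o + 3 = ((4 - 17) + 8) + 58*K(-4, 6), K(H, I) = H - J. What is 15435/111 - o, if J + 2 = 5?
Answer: 20463/37 ≈ 553.05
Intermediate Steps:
J = 3 (J = -2 + 5 = 3)
K(H, I) = -3 + H (K(H, I) = H - 1*3 = H - 3 = -3 + H)
o = -414 (o = -3 + (((4 - 17) + 8) + 58*(-3 - 4)) = -3 + ((-13 + 8) + 58*(-7)) = -3 + (-5 - 406) = -3 - 411 = -414)
15435/111 - o = 15435/111 - 1*(-414) = 15435*(1/111) + 414 = 5145/37 + 414 = 20463/37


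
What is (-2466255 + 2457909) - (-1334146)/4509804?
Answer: -18818745019/2254902 ≈ -8345.7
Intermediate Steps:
(-2466255 + 2457909) - (-1334146)/4509804 = -8346 - (-1334146)/4509804 = -8346 - 1*(-667073/2254902) = -8346 + 667073/2254902 = -18818745019/2254902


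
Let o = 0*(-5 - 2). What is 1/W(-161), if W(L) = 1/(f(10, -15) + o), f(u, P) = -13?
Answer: -13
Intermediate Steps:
o = 0 (o = 0*(-7) = 0)
W(L) = -1/13 (W(L) = 1/(-13 + 0) = 1/(-13) = -1/13)
1/W(-161) = 1/(-1/13) = -13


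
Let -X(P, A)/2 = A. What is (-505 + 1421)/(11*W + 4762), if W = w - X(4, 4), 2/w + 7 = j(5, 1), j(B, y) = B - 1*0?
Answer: 916/4839 ≈ 0.18930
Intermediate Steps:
j(B, y) = B (j(B, y) = B + 0 = B)
X(P, A) = -2*A
w = -1 (w = 2/(-7 + 5) = 2/(-2) = 2*(-½) = -1)
W = 7 (W = -1 - (-2)*4 = -1 - 1*(-8) = -1 + 8 = 7)
(-505 + 1421)/(11*W + 4762) = (-505 + 1421)/(11*7 + 4762) = 916/(77 + 4762) = 916/4839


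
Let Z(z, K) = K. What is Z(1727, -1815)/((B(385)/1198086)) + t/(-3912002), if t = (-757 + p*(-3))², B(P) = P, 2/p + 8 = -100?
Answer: -50112494642299399/8872420536 ≈ -5.6481e+6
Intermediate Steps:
p = -1/54 (p = 2/(-8 - 100) = 2/(-108) = 2*(-1/108) = -1/54 ≈ -0.018519)
t = 185640625/324 (t = (-757 - 1/54*(-3))² = (-757 + 1/18)² = (-13625/18)² = 185640625/324 ≈ 5.7297e+5)
Z(1727, -1815)/((B(385)/1198086)) + t/(-3912002) = -1815/(385/1198086) + (185640625/324)/(-3912002) = -1815/(385*(1/1198086)) + (185640625/324)*(-1/3912002) = -1815/385/1198086 - 185640625/1267488648 = -1815*1198086/385 - 185640625/1267488648 = -39536838/7 - 185640625/1267488648 = -50112494642299399/8872420536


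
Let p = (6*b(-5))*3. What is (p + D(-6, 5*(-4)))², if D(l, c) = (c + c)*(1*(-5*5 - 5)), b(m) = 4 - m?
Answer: 1855044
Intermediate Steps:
D(l, c) = -60*c (D(l, c) = (2*c)*(1*(-25 - 5)) = (2*c)*(1*(-30)) = (2*c)*(-30) = -60*c)
p = 162 (p = (6*(4 - 1*(-5)))*3 = (6*(4 + 5))*3 = (6*9)*3 = 54*3 = 162)
(p + D(-6, 5*(-4)))² = (162 - 300*(-4))² = (162 - 60*(-20))² = (162 + 1200)² = 1362² = 1855044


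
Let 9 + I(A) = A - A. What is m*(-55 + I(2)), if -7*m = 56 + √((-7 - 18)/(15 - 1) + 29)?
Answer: 512 + 32*√5334/49 ≈ 559.70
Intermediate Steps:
I(A) = -9 (I(A) = -9 + (A - A) = -9 + 0 = -9)
m = -8 - √5334/98 (m = -(56 + √((-7 - 18)/(15 - 1) + 29))/7 = -(56 + √(-25/14 + 29))/7 = -(56 + √(381/14))/7 = -(56 + √5334/14)/7 = -8 - √5334/98 ≈ -8.7452)
m*(-55 + I(2)) = (-8 - √5334/98)*(-55 - 9) = (-8 - √5334/98)*(-64) = 512 + 32*√5334/49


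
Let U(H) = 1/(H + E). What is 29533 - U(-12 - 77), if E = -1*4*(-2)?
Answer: 2392174/81 ≈ 29533.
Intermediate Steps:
E = 8 (E = -4*(-2) = 8)
U(H) = 1/(8 + H) (U(H) = 1/(H + 8) = 1/(8 + H))
29533 - U(-12 - 77) = 29533 - 1/(8 + (-12 - 77)) = 29533 - 1/(8 - 89) = 29533 - 1/(-81) = 29533 - 1*(-1/81) = 29533 + 1/81 = 2392174/81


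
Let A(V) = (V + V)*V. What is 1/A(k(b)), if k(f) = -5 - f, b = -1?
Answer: 1/32 ≈ 0.031250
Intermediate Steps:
A(V) = 2*V**2 (A(V) = (2*V)*V = 2*V**2)
1/A(k(b)) = 1/(2*(-5 - 1*(-1))**2) = 1/(2*(-5 + 1)**2) = 1/(2*(-4)**2) = 1/(2*16) = 1/32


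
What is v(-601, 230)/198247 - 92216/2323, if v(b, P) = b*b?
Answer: -17442475429/460527781 ≈ -37.875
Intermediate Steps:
v(b, P) = b**2
v(-601, 230)/198247 - 92216/2323 = (-601)**2/198247 - 92216/2323 = 361201*(1/198247) - 92216*1/2323 = 361201/198247 - 92216/2323 = -17442475429/460527781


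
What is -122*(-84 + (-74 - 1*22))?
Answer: 21960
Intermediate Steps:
-122*(-84 + (-74 - 1*22)) = -122*(-84 + (-74 - 22)) = -122*(-84 - 96) = -122*(-180) = 21960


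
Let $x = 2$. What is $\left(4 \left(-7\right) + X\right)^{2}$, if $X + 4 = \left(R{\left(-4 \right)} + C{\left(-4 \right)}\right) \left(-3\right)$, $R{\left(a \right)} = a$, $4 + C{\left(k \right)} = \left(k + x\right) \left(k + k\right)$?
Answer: $3136$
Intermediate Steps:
$C{\left(k \right)} = -4 + 2 k \left(2 + k\right)$ ($C{\left(k \right)} = -4 + \left(k + 2\right) \left(k + k\right) = -4 + \left(2 + k\right) 2 k = -4 + 2 k \left(2 + k\right)$)
$X = -28$ ($X = -4 + \left(-4 + \left(-4 + 2 \left(-4\right)^{2} + 4 \left(-4\right)\right)\right) \left(-3\right) = -4 + \left(-4 - -12\right) \left(-3\right) = -4 + \left(-4 + 12\right) \left(-3\right) = -4 + 8 \left(-3\right) = -4 - 24 = -28$)
$\left(4 \left(-7\right) + X\right)^{2} = \left(4 \left(-7\right) - 28\right)^{2} = \left(-28 - 28\right)^{2} = \left(-56\right)^{2} = 3136$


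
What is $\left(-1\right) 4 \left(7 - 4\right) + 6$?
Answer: $-6$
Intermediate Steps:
$\left(-1\right) 4 \left(7 - 4\right) + 6 = \left(-4\right) 3 + 6 = -12 + 6 = -6$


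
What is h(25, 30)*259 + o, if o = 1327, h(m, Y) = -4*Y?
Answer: -29753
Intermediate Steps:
h(25, 30)*259 + o = -4*30*259 + 1327 = -120*259 + 1327 = -31080 + 1327 = -29753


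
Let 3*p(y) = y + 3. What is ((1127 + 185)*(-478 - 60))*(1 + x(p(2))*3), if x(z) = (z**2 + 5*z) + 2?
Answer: -85408576/3 ≈ -2.8470e+7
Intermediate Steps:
p(y) = 1 + y/3 (p(y) = (y + 3)/3 = (3 + y)/3 = 1 + y/3)
x(z) = 2 + z**2 + 5*z
((1127 + 185)*(-478 - 60))*(1 + x(p(2))*3) = ((1127 + 185)*(-478 - 60))*(1 + (2 + (1 + (1/3)*2)**2 + 5*(1 + (1/3)*2))*3) = (1312*(-538))*(1 + (2 + (1 + 2/3)**2 + 5*(1 + 2/3))*3) = -705856*(1 + (2 + (5/3)**2 + 5*(5/3))*3) = -705856*(1 + (2 + 25/9 + 25/3)*3) = -705856*(1 + (118/9)*3) = -705856*(1 + 118/3) = -705856*121/3 = -85408576/3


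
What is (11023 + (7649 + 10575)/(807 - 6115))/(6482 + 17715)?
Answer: 14622965/32109419 ≈ 0.45541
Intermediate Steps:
(11023 + (7649 + 10575)/(807 - 6115))/(6482 + 17715) = (11023 + 18224/(-5308))/24197 = (11023 + 18224*(-1/5308))*(1/24197) = (11023 - 4556/1327)*(1/24197) = (14622965/1327)*(1/24197) = 14622965/32109419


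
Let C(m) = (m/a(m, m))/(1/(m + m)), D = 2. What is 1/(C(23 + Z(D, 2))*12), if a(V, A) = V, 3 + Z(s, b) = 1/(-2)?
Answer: 1/468 ≈ 0.0021368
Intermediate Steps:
Z(s, b) = -7/2 (Z(s, b) = -3 + 1/(-2) = -3 - ½ = -7/2)
C(m) = 2*m (C(m) = (m/m)/(1/(m + m)) = 1/1/(2*m) = 1/(1/(2*m)) = 1*(2*m) = 2*m)
1/(C(23 + Z(D, 2))*12) = 1/((2*(23 - 7/2))*12) = 1/((2*(39/2))*12) = 1/(39*12) = 1/468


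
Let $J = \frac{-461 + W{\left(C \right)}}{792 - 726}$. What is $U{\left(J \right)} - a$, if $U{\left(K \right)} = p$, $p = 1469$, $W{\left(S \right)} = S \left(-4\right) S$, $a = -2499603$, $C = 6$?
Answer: $2501072$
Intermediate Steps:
$W{\left(S \right)} = - 4 S^{2}$ ($W{\left(S \right)} = - 4 S S = - 4 S^{2}$)
$J = - \frac{55}{6}$ ($J = \frac{-461 - 4 \cdot 6^{2}}{792 - 726} = \frac{-461 - 144}{66} = \left(-461 - 144\right) \frac{1}{66} = \left(-605\right) \frac{1}{66} = - \frac{55}{6} \approx -9.1667$)
$U{\left(K \right)} = 1469$
$U{\left(J \right)} - a = 1469 - -2499603 = 1469 + 2499603 = 2501072$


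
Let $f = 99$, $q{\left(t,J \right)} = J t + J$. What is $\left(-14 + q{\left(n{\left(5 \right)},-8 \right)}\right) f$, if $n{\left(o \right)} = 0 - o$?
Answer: $1782$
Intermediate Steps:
$n{\left(o \right)} = - o$
$q{\left(t,J \right)} = J + J t$
$\left(-14 + q{\left(n{\left(5 \right)},-8 \right)}\right) f = \left(-14 - 8 \left(1 - 5\right)\right) 99 = \left(-14 - -32\right) 99 = \left(-14 + 32\right) 99 = 18 \cdot 99 = 1782$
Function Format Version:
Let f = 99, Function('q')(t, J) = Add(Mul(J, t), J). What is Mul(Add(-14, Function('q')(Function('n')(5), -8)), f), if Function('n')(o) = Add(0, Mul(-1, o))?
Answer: 1782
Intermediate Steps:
Function('n')(o) = Mul(-1, o)
Function('q')(t, J) = Add(J, Mul(J, t))
Mul(Add(-14, Function('q')(Function('n')(5), -8)), f) = Mul(Add(-14, Mul(-8, Add(1, Mul(-1, 5)))), 99) = Mul(Add(-14, Mul(-8, Add(1, -5))), 99) = Mul(Add(-14, Mul(-8, -4)), 99) = Mul(Add(-14, 32), 99) = Mul(18, 99) = 1782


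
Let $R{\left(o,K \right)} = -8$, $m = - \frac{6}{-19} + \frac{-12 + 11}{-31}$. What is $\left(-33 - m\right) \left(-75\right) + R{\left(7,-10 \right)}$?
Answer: $\frac{1468438}{589} \approx 2493.1$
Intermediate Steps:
$m = \frac{205}{589}$ ($m = \left(-6\right) \left(- \frac{1}{19}\right) - - \frac{1}{31} = \frac{6}{19} + \frac{1}{31} = \frac{205}{589} \approx 0.34805$)
$\left(-33 - m\right) \left(-75\right) + R{\left(7,-10 \right)} = \left(-33 - \frac{205}{589}\right) \left(-75\right) - 8 = \left(- \frac{19642}{589}\right) \left(-75\right) - 8 = \frac{1473150}{589} - 8 = \frac{1468438}{589}$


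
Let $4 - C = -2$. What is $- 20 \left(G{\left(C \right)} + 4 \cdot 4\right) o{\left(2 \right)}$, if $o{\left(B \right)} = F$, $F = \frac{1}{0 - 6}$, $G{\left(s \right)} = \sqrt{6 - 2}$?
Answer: $60$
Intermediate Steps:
$C = 6$ ($C = 4 - -2 = 4 + 2 = 6$)
$G{\left(s \right)} = 2$ ($G{\left(s \right)} = \sqrt{4} = 2$)
$F = - \frac{1}{6}$ ($F = \frac{1}{-6} = - \frac{1}{6} \approx -0.16667$)
$o{\left(B \right)} = - \frac{1}{6}$
$- 20 \left(G{\left(C \right)} + 4 \cdot 4\right) o{\left(2 \right)} = - \frac{20 \left(2 + 4 \cdot 4\right) \left(-1\right)}{6} = - \frac{20 \left(2 + 16\right) \left(-1\right)}{6} = - \frac{20 \cdot 18 \left(-1\right)}{6} = - \frac{360 \left(-1\right)}{6} = \left(-1\right) \left(-60\right) = 60$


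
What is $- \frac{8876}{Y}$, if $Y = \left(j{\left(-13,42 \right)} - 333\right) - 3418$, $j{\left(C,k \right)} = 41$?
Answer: $\frac{634}{265} \approx 2.3925$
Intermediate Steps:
$Y = -3710$ ($Y = \left(41 - 333\right) - 3418 = -292 - 3418 = -3710$)
$- \frac{8876}{Y} = - \frac{8876}{-3710} = \left(-8876\right) \left(- \frac{1}{3710}\right) = \frac{634}{265}$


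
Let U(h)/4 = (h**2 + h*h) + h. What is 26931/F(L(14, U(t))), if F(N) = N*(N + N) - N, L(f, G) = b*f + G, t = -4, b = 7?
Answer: 8977/29330 ≈ 0.30607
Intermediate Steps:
U(h) = 4*h + 8*h**2 (U(h) = 4*((h**2 + h*h) + h) = 4*((h**2 + h**2) + h) = 4*(2*h**2 + h) = 4*(h + 2*h**2) = 4*h + 8*h**2)
L(f, G) = G + 7*f (L(f, G) = 7*f + G = G + 7*f)
F(N) = -N + 2*N**2 (F(N) = N*(2*N) - N = 2*N**2 - N = -N + 2*N**2)
26931/F(L(14, U(t))) = 26931/(((4*(-4)*(1 + 2*(-4)) + 7*14)*(-1 + 2*(4*(-4)*(1 + 2*(-4)) + 7*14)))) = 26931/(((4*(-4)*(1 - 8) + 98)*(-1 + 2*(4*(-4)*(1 - 8) + 98)))) = 26931/(((4*(-4)*(-7) + 98)*(-1 + 2*(4*(-4)*(-7) + 98)))) = 26931/(((112 + 98)*(-1 + 2*(112 + 98)))) = 26931/((210*(-1 + 2*210))) = 26931/((210*(-1 + 420))) = 26931/((210*419)) = 26931/87990 = 26931*(1/87990) = 8977/29330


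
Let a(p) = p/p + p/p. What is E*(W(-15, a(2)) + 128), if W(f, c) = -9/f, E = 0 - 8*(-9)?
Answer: 46296/5 ≈ 9259.2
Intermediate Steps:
a(p) = 2 (a(p) = 1 + 1 = 2)
E = 72 (E = 0 + 72 = 72)
E*(W(-15, a(2)) + 128) = 72*(-9/(-15) + 128) = 72*(-9*(-1/15) + 128) = 72*(3/5 + 128) = 72*(643/5) = 46296/5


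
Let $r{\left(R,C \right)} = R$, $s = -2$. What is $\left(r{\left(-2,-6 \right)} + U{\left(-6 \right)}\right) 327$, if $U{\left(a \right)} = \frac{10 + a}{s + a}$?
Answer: $- \frac{1635}{2} \approx -817.5$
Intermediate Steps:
$U{\left(a \right)} = \frac{10 + a}{-2 + a}$
$\left(r{\left(-2,-6 \right)} + U{\left(-6 \right)}\right) 327 = \left(-2 + \frac{10 - 6}{-2 - 6}\right) 327 = \left(-2 + \frac{1}{-8} \cdot 4\right) 327 = \left(-2 - \frac{1}{2}\right) 327 = \left(- \frac{5}{2}\right) 327 = - \frac{1635}{2}$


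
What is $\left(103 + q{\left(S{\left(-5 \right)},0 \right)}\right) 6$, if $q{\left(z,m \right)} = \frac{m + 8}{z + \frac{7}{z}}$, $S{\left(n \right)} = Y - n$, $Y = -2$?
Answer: $627$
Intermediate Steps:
$S{\left(n \right)} = -2 - n$
$q{\left(z,m \right)} = \frac{8 + m}{z + \frac{7}{z}}$
$\left(103 + q{\left(S{\left(-5 \right)},0 \right)}\right) 6 = \left(103 + \frac{\left(-2 - -5\right) \left(8 + 0\right)}{7 + \left(-2 - -5\right)^{2}}\right) 6 = \left(103 + \left(-2 + 5\right) \frac{1}{7 + \left(-2 + 5\right)^{2}} \cdot 8\right) 6 = \left(103 + 3 \frac{1}{7 + 3^{2}} \cdot 8\right) 6 = \left(103 + 3 \frac{1}{7 + 9} \cdot 8\right) 6 = \left(103 + 3 \cdot \frac{1}{16} \cdot 8\right) 6 = \left(103 + \frac{3}{2}\right) 6 = \frac{209}{2} \cdot 6 = 627$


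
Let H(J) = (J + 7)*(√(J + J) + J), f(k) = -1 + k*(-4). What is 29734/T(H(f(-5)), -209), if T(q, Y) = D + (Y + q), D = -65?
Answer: 817685/2839 - 193271*√38/5678 ≈ 78.191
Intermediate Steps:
f(k) = -1 - 4*k
H(J) = (7 + J)*(J + √2*√J) (H(J) = (7 + J)*(√(2*J) + J) = (7 + J)*(√2*√J + J) = (7 + J)*(J + √2*√J))
T(q, Y) = -65 + Y + q (T(q, Y) = -65 + (Y + q) = -65 + Y + q)
29734/T(H(f(-5)), -209) = 29734/(-65 - 209 + ((-1 - 4*(-5))² + 7*(-1 - 4*(-5)) + √2*(-1 - 4*(-5))^(3/2) + 7*√2*√(-1 - 4*(-5)))) = 29734/(-65 - 209 + ((-1 + 20)² + 7*(-1 + 20) + √2*(-1 + 20)^(3/2) + 7*√2*√(-1 + 20))) = 29734/(-65 - 209 + (19² + 7*19 + √2*19^(3/2) + 7*√2*√19)) = 29734/(-65 - 209 + (361 + 133 + √2*(19*√19) + 7*√38)) = 29734/(-65 - 209 + (361 + 133 + 19*√38 + 7*√38)) = 29734/(-65 - 209 + (494 + 26*√38)) = 29734/(220 + 26*√38)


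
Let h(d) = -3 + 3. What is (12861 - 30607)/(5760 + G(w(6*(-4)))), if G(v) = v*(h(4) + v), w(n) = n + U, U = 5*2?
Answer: -8873/2978 ≈ -2.9795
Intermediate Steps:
U = 10
h(d) = 0
w(n) = 10 + n (w(n) = n + 10 = 10 + n)
G(v) = v² (G(v) = v*(0 + v) = v*v = v²)
(12861 - 30607)/(5760 + G(w(6*(-4)))) = (12861 - 30607)/(5760 + (10 + 6*(-4))²) = -17746/(5760 + (10 - 24)²) = -17746/(5760 + (-14)²) = -17746/(5760 + 196) = -17746/5956 = -17746*1/5956 = -8873/2978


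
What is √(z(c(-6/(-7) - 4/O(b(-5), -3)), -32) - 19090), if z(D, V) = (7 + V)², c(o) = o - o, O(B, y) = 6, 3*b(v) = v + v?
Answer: I*√18465 ≈ 135.89*I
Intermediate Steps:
b(v) = 2*v/3 (b(v) = (v + v)/3 = (2*v)/3 = 2*v/3)
c(o) = 0
√(z(c(-6/(-7) - 4/O(b(-5), -3)), -32) - 19090) = √((7 - 32)² - 19090) = √((-25)² - 19090) = √(625 - 19090) = √(-18465) = I*√18465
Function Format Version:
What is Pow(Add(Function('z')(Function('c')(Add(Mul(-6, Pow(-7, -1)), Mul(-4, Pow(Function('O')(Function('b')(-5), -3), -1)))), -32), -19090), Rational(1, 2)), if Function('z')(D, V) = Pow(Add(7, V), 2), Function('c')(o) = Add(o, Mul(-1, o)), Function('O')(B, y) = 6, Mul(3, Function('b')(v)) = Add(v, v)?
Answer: Mul(I, Pow(18465, Rational(1, 2))) ≈ Mul(135.89, I)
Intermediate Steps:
Function('b')(v) = Mul(Rational(2, 3), v) (Function('b')(v) = Mul(Rational(1, 3), Add(v, v)) = Mul(Rational(1, 3), Mul(2, v)) = Mul(Rational(2, 3), v))
Function('c')(o) = 0
Pow(Add(Function('z')(Function('c')(Add(Mul(-6, Pow(-7, -1)), Mul(-4, Pow(Function('O')(Function('b')(-5), -3), -1)))), -32), -19090), Rational(1, 2)) = Pow(Add(Pow(Add(7, -32), 2), -19090), Rational(1, 2)) = Pow(Add(Pow(-25, 2), -19090), Rational(1, 2)) = Pow(Add(625, -19090), Rational(1, 2)) = Pow(-18465, Rational(1, 2)) = Mul(I, Pow(18465, Rational(1, 2)))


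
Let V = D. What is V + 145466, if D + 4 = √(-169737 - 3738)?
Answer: 145462 + 15*I*√771 ≈ 1.4546e+5 + 416.5*I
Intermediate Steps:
D = -4 + 15*I*√771 (D = -4 + √(-169737 - 3738) = -4 + √(-173475) = -4 + 15*I*√771 ≈ -4.0 + 416.5*I)
V = -4 + 15*I*√771 ≈ -4.0 + 416.5*I
V + 145466 = (-4 + 15*I*√771) + 145466 = 145462 + 15*I*√771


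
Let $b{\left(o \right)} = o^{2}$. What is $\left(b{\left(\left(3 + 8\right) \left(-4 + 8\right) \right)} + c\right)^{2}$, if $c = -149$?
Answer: $3193369$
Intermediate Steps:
$\left(b{\left(\left(3 + 8\right) \left(-4 + 8\right) \right)} + c\right)^{2} = \left(\left(\left(3 + 8\right) \left(-4 + 8\right)\right)^{2} - 149\right)^{2} = \left(\left(11 \cdot 4\right)^{2} - 149\right)^{2} = \left(44^{2} - 149\right)^{2} = \left(1936 - 149\right)^{2} = 1787^{2} = 3193369$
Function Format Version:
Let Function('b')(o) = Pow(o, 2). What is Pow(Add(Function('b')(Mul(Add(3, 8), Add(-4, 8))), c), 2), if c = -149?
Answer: 3193369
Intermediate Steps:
Pow(Add(Function('b')(Mul(Add(3, 8), Add(-4, 8))), c), 2) = Pow(Add(Pow(Mul(Add(3, 8), Add(-4, 8)), 2), -149), 2) = Pow(Add(Pow(Mul(11, 4), 2), -149), 2) = Pow(Add(Pow(44, 2), -149), 2) = Pow(Add(1936, -149), 2) = Pow(1787, 2) = 3193369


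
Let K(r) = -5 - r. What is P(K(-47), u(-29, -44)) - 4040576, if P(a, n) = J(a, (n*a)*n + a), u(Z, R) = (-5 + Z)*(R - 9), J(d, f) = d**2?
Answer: -4038812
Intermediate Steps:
u(Z, R) = (-9 + R)*(-5 + Z) (u(Z, R) = (-5 + Z)*(-9 + R) = (-9 + R)*(-5 + Z))
P(a, n) = a**2
P(K(-47), u(-29, -44)) - 4040576 = (-5 - 1*(-47))**2 - 4040576 = (-5 + 47)**2 - 4040576 = 42**2 - 4040576 = 1764 - 4040576 = -4038812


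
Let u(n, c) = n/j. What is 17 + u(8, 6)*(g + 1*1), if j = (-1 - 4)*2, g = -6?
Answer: 21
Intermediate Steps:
j = -10 (j = -5*2 = -10)
u(n, c) = -n/10 (u(n, c) = n/(-10) = n*(-⅒) = -n/10)
17 + u(8, 6)*(g + 1*1) = 17 + (-⅒*8)*(-6 + 1*1) = 17 - 4*(-6 + 1)/5 = 17 - ⅘*(-5) = 17 + 4 = 21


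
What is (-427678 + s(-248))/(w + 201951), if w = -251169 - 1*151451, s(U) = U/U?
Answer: 427677/200669 ≈ 2.1313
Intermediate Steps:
s(U) = 1
w = -402620 (w = -251169 - 151451 = -402620)
(-427678 + s(-248))/(w + 201951) = (-427678 + 1)/(-402620 + 201951) = -427677/(-200669) = -427677*(-1/200669) = 427677/200669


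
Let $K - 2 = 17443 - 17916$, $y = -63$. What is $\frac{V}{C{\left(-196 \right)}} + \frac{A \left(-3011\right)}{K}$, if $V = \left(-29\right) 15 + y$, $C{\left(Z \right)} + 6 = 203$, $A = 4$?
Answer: $\frac{2138110}{92787} \approx 23.043$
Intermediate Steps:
$C{\left(Z \right)} = 197$ ($C{\left(Z \right)} = -6 + 203 = 197$)
$V = -498$ ($V = \left(-29\right) 15 - 63 = -435 - 63 = -498$)
$K = -471$ ($K = 2 + \left(17443 - 17916\right) = 2 - 473 = -471$)
$\frac{V}{C{\left(-196 \right)}} + \frac{A \left(-3011\right)}{K} = - \frac{498}{197} + \frac{4 \left(-3011\right)}{-471} = \left(-498\right) \frac{1}{197} - - \frac{12044}{471} = - \frac{498}{197} + \frac{12044}{471} = \frac{2138110}{92787}$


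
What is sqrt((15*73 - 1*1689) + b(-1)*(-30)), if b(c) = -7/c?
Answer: 2*I*sqrt(201) ≈ 28.355*I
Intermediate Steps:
sqrt((15*73 - 1*1689) + b(-1)*(-30)) = sqrt((15*73 - 1*1689) - 7/(-1)*(-30)) = sqrt((1095 - 1689) - 7*(-1)*(-30)) = sqrt(-594 + 7*(-30)) = sqrt(-594 - 210) = sqrt(-804) = 2*I*sqrt(201)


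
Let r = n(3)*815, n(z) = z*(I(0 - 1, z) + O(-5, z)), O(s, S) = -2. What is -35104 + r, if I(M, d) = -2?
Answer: -44884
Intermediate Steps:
n(z) = -4*z (n(z) = z*(-2 - 2) = z*(-4) = -4*z)
r = -9780 (r = -4*3*815 = -12*815 = -9780)
-35104 + r = -35104 - 9780 = -44884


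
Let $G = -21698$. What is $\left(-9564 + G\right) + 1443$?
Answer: $-29819$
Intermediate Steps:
$\left(-9564 + G\right) + 1443 = \left(-9564 - 21698\right) + 1443 = -31262 + 1443 = -29819$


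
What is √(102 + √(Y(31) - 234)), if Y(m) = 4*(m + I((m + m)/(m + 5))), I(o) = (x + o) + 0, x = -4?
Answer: √(918 + 12*I*√67)/3 ≈ 10.114 + 0.53954*I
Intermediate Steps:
I(o) = -4 + o (I(o) = (-4 + o) + 0 = -4 + o)
Y(m) = -16 + 4*m + 8*m/(5 + m) (Y(m) = 4*(m + (-4 + (m + m)/(m + 5))) = 4*(m + (-4 + (2*m)/(5 + m))) = 4*(m + (-4 + 2*m/(5 + m))) = 4*(-4 + m + 2*m/(5 + m)) = -16 + 4*m + 8*m/(5 + m))
√(102 + √(Y(31) - 234)) = √(102 + √(4*(-20 + 31² + 3*31)/(5 + 31) - 234)) = √(102 + √(4*(-20 + 961 + 93)/36 - 234)) = √(102 + √(4*(1/36)*1034 - 234)) = √(102 + √(1034/9 - 234)) = √(102 + √(-1072/9)) = √(102 + 4*I*√67/3)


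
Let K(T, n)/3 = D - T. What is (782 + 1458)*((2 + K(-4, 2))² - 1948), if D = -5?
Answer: -4361280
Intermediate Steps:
K(T, n) = -15 - 3*T (K(T, n) = 3*(-5 - T) = -15 - 3*T)
(782 + 1458)*((2 + K(-4, 2))² - 1948) = (782 + 1458)*((2 + (-15 - 3*(-4)))² - 1948) = 2240*((2 + (-15 + 12))² - 1948) = 2240*((2 - 3)² - 1948) = 2240*((-1)² - 1948) = 2240*(1 - 1948) = 2240*(-1947) = -4361280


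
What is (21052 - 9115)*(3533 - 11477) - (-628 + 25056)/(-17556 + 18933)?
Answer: -130577530484/1377 ≈ -9.4828e+7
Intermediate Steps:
(21052 - 9115)*(3533 - 11477) - (-628 + 25056)/(-17556 + 18933) = 11937*(-7944) - 24428/1377 = -94827528 - 24428/1377 = -130577530484/1377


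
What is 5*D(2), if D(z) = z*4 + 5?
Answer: 65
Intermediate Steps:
D(z) = 5 + 4*z (D(z) = 4*z + 5 = 5 + 4*z)
5*D(2) = 5*(5 + 4*2) = 5*(5 + 8) = 5*13 = 65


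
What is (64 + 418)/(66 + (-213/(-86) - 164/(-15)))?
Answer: 621780/102439 ≈ 6.0698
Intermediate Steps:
(64 + 418)/(66 + (-213/(-86) - 164/(-15))) = 482/(66 + (-213*(-1/86) - 164*(-1/15))) = 482/(66 + (213/86 + 164/15)) = 482/(66 + 17299/1290) = 482/(102439/1290) = 482*(1290/102439) = 621780/102439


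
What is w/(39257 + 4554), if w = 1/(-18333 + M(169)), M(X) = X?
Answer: -1/795783004 ≈ -1.2566e-9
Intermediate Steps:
w = -1/18164 (w = 1/(-18333 + 169) = 1/(-18164) = -1/18164 ≈ -5.5054e-5)
w/(39257 + 4554) = -1/(18164*(39257 + 4554)) = -1/18164/43811 = -1/18164*1/43811 = -1/795783004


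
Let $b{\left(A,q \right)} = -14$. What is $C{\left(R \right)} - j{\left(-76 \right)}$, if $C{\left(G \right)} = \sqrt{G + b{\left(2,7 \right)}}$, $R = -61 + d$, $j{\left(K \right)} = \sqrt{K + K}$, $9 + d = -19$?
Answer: $i \left(\sqrt{103} - 2 \sqrt{38}\right) \approx - 2.1799 i$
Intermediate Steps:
$d = -28$ ($d = -9 - 19 = -28$)
$j{\left(K \right)} = \sqrt{2} \sqrt{K}$ ($j{\left(K \right)} = \sqrt{2 K} = \sqrt{2} \sqrt{K}$)
$R = -89$ ($R = -61 - 28 = -89$)
$C{\left(G \right)} = \sqrt{-14 + G}$ ($C{\left(G \right)} = \sqrt{G - 14} = \sqrt{-14 + G}$)
$C{\left(R \right)} - j{\left(-76 \right)} = \sqrt{-14 - 89} - \sqrt{2} \sqrt{-76} = \sqrt{-103} - \sqrt{2} \cdot 2 i \sqrt{19} = i \sqrt{103} - 2 i \sqrt{38}$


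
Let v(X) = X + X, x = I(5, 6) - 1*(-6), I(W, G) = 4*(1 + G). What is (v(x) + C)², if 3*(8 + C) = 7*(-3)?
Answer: 2809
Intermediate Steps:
I(W, G) = 4 + 4*G
x = 34 (x = (4 + 4*6) - 1*(-6) = (4 + 24) + 6 = 28 + 6 = 34)
v(X) = 2*X
C = -15 (C = -8 + (7*(-3))/3 = -8 + (⅓)*(-21) = -8 - 7 = -15)
(v(x) + C)² = (2*34 - 15)² = (68 - 15)² = 53² = 2809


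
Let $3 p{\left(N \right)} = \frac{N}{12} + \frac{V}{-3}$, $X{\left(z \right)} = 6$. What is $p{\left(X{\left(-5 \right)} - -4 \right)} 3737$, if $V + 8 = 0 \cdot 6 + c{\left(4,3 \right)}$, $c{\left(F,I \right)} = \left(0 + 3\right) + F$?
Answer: $\frac{26159}{18} \approx 1453.3$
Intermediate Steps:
$c{\left(F,I \right)} = 3 + F$
$V = -1$ ($V = -8 + \left(0 \cdot 6 + \left(3 + 4\right)\right) = -8 + \left(0 + 7\right) = -8 + 7 = -1$)
$p{\left(N \right)} = \frac{1}{9} + \frac{N}{36}$ ($p{\left(N \right)} = \frac{\frac{N}{12} - \frac{1}{-3}}{3} = \frac{N \frac{1}{12} - - \frac{1}{3}}{3} = \frac{\frac{N}{12} + \frac{1}{3}}{3} = \frac{\frac{1}{3} + \frac{N}{12}}{3} = \frac{1}{9} + \frac{N}{36}$)
$p{\left(X{\left(-5 \right)} - -4 \right)} 3737 = \left(\frac{1}{9} + \frac{6 - -4}{36}\right) 3737 = \left(\frac{1}{9} + \frac{6 + 4}{36}\right) 3737 = \left(\frac{1}{9} + \frac{1}{36} \cdot 10\right) 3737 = \left(\frac{1}{9} + \frac{5}{18}\right) 3737 = \frac{7}{18} \cdot 3737 = \frac{26159}{18}$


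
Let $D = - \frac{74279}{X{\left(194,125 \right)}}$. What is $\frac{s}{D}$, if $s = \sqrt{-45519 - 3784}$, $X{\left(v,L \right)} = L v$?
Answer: $- \frac{24250 i \sqrt{49303}}{74279} \approx - 72.491 i$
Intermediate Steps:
$s = i \sqrt{49303}$ ($s = \sqrt{-45519 - 3784} = \sqrt{-49303} = i \sqrt{49303} \approx 222.04 i$)
$D = - \frac{74279}{24250}$ ($D = - \frac{74279}{125 \cdot 194} = - \frac{74279}{24250} \approx -3.0631$)
$\frac{s}{D} = \frac{i \sqrt{49303}}{- \frac{74279}{24250}} = i \sqrt{49303} \left(- \frac{24250}{74279}\right) = - \frac{24250 i \sqrt{49303}}{74279}$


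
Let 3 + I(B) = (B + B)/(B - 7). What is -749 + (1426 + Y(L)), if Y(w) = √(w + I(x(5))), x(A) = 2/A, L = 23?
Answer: 677 + 4*√1353/33 ≈ 681.46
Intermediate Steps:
I(B) = -3 + 2*B/(-7 + B) (I(B) = -3 + (B + B)/(B - 7) = -3 + (2*B)/(-7 + B) = -3 + 2*B/(-7 + B))
Y(w) = √(-103/33 + w) (Y(w) = √(w + (21 - 2/5)/(-7 + 2/5)) = √(w + (21 - 2/5)/(-7 + 2*(⅕))) = √(w + (21 - 1*⅖)/(-7 + ⅖)) = √(w + (21 - ⅖)/(-33/5)) = √(w - 5/33*103/5) = √(w - 103/33) = √(-103/33 + w))
-749 + (1426 + Y(L)) = -749 + (1426 + √(-3399 + 1089*23)/33) = -749 + (1426 + √(-3399 + 25047)/33) = -749 + (1426 + √21648/33) = -749 + (1426 + (4*√1353)/33) = -749 + (1426 + 4*√1353/33) = 677 + 4*√1353/33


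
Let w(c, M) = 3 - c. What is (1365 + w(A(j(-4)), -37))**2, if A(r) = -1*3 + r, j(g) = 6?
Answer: 1863225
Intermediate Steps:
A(r) = -3 + r
(1365 + w(A(j(-4)), -37))**2 = (1365 + (3 - (-3 + 6)))**2 = (1365 + (3 - 1*3))**2 = (1365 + (3 - 3))**2 = (1365 + 0)**2 = 1365**2 = 1863225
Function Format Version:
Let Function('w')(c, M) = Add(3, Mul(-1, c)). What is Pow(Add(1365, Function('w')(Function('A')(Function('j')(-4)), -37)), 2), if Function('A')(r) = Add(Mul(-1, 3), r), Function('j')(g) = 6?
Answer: 1863225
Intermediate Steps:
Function('A')(r) = Add(-3, r)
Pow(Add(1365, Function('w')(Function('A')(Function('j')(-4)), -37)), 2) = Pow(Add(1365, Add(3, Mul(-1, Add(-3, 6)))), 2) = Pow(Add(1365, Add(3, Mul(-1, 3))), 2) = Pow(Add(1365, Add(3, -3)), 2) = Pow(Add(1365, 0), 2) = Pow(1365, 2) = 1863225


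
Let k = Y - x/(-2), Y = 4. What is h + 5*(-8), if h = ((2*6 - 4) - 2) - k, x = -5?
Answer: -71/2 ≈ -35.500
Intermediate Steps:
k = 3/2 (k = 4 - (-5)/(-2) = 4 - (-5)*(-1)/2 = 4 - 1*5/2 = 4 - 5/2 = 3/2 ≈ 1.5000)
h = 9/2 (h = ((2*6 - 4) - 2) - 1*3/2 = ((12 - 4) - 2) - 3/2 = (8 - 2) - 3/2 = 6 - 3/2 = 9/2 ≈ 4.5000)
h + 5*(-8) = 9/2 + 5*(-8) = 9/2 - 40 = -71/2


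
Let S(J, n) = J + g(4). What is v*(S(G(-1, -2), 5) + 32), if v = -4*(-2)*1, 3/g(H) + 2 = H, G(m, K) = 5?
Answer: 308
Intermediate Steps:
g(H) = 3/(-2 + H)
S(J, n) = 3/2 + J (S(J, n) = J + 3/(-2 + 4) = J + 3/2 = 3/2 + J)
v = 8 (v = 8*1 = 8)
v*(S(G(-1, -2), 5) + 32) = 8*((3/2 + 5) + 32) = 8*(13/2 + 32) = 8*(77/2) = 308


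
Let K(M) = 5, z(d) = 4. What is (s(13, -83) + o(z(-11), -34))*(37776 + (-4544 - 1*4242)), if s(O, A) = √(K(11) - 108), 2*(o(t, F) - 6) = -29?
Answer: -246415 + 28990*I*√103 ≈ -2.4642e+5 + 2.9422e+5*I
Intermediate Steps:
o(t, F) = -17/2 (o(t, F) = 6 + (½)*(-29) = 6 - 29/2 = -17/2)
s(O, A) = I*√103 (s(O, A) = √(5 - 108) = √(-103) = I*√103)
(s(13, -83) + o(z(-11), -34))*(37776 + (-4544 - 1*4242)) = (I*√103 - 17/2)*(37776 + (-4544 - 1*4242)) = (-17/2 + I*√103)*(37776 + (-4544 - 4242)) = (-17/2 + I*√103)*(37776 - 8786) = (-17/2 + I*√103)*28990 = -246415 + 28990*I*√103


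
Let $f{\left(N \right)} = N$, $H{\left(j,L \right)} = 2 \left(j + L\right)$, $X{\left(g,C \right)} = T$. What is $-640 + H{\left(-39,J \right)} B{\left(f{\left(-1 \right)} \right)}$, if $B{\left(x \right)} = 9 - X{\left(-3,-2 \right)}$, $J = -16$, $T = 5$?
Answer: $-1080$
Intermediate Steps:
$X{\left(g,C \right)} = 5$
$H{\left(j,L \right)} = 2 L + 2 j$ ($H{\left(j,L \right)} = 2 \left(L + j\right) = 2 L + 2 j$)
$B{\left(x \right)} = 4$ ($B{\left(x \right)} = 9 - 5 = 4$)
$-640 + H{\left(-39,J \right)} B{\left(f{\left(-1 \right)} \right)} = -640 + \left(2 \left(-16\right) + 2 \left(-39\right)\right) 4 = -640 + \left(-32 - 78\right) 4 = -640 - 440 = -1080$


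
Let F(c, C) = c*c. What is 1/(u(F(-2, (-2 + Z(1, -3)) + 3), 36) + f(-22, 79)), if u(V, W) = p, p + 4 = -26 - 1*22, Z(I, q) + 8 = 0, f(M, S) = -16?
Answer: -1/68 ≈ -0.014706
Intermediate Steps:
Z(I, q) = -8 (Z(I, q) = -8 + 0 = -8)
p = -52 (p = -4 + (-26 - 1*22) = -4 + (-26 - 22) = -4 - 48 = -52)
F(c, C) = c**2
u(V, W) = -52
1/(u(F(-2, (-2 + Z(1, -3)) + 3), 36) + f(-22, 79)) = 1/(-52 - 16) = 1/(-68) = -1/68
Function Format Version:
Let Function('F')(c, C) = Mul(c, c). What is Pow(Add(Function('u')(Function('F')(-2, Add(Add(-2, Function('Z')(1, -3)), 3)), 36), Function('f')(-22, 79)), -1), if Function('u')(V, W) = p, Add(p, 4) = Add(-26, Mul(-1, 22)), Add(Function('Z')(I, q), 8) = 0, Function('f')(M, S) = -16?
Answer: Rational(-1, 68) ≈ -0.014706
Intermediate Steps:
Function('Z')(I, q) = -8 (Function('Z')(I, q) = Add(-8, 0) = -8)
p = -52 (p = Add(-4, Add(-26, Mul(-1, 22))) = Add(-4, Add(-26, -22)) = Add(-4, -48) = -52)
Function('F')(c, C) = Pow(c, 2)
Function('u')(V, W) = -52
Pow(Add(Function('u')(Function('F')(-2, Add(Add(-2, Function('Z')(1, -3)), 3)), 36), Function('f')(-22, 79)), -1) = Pow(Add(-52, -16), -1) = Pow(-68, -1) = Rational(-1, 68)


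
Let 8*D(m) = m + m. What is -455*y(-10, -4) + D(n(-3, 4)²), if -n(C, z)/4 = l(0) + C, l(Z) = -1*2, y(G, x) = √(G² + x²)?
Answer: 100 - 910*√29 ≈ -4800.5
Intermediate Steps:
l(Z) = -2
n(C, z) = 8 - 4*C (n(C, z) = -4*(-2 + C) = 8 - 4*C)
D(m) = m/4 (D(m) = (m + m)/8 = (2*m)/8 = m/4)
-455*y(-10, -4) + D(n(-3, 4)²) = -455*√((-10)² + (-4)²) + (8 - 4*(-3))²/4 = -455*√(100 + 16) + (8 + 12)²/4 = -910*√29 + (¼)*20² = -910*√29 + (¼)*400 = -910*√29 + 100 = 100 - 910*√29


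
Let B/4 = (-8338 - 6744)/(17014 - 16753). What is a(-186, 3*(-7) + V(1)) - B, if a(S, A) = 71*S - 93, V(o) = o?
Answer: -3410711/261 ≈ -13068.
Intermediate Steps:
a(S, A) = -93 + 71*S
B = -60328/261 (B = 4*((-8338 - 6744)/(17014 - 16753)) = 4*(-15082/261) = -60328/261 ≈ -231.14)
a(-186, 3*(-7) + V(1)) - B = (-93 + 71*(-186)) - 1*(-60328/261) = (-93 - 13206) + 60328/261 = -13299 + 60328/261 = -3410711/261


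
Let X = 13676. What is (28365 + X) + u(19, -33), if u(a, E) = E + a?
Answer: 42027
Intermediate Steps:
(28365 + X) + u(19, -33) = (28365 + 13676) + (-33 + 19) = 42041 - 14 = 42027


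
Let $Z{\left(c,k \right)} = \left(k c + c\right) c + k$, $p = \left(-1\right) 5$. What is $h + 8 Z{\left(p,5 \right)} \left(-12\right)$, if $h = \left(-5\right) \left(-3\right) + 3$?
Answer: $-14862$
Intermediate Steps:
$h = 18$ ($h = 15 + 3 = 18$)
$p = -5$
$Z{\left(c,k \right)} = k + c \left(c + c k\right)$ ($Z{\left(c,k \right)} = \left(c k + c\right) c + k = \left(c + c k\right) c + k = c \left(c + c k\right) + k = k + c \left(c + c k\right)$)
$h + 8 Z{\left(p,5 \right)} \left(-12\right) = 18 + 8 \left(5 + \left(-5\right)^{2} + 5 \left(-5\right)^{2}\right) \left(-12\right) = 18 + 8 \left(5 + 25 + 5 \cdot 25\right) \left(-12\right) = 18 + 8 \left(5 + 25 + 125\right) \left(-12\right) = 18 + 8 \cdot 155 \left(-12\right) = 18 + 1240 \left(-12\right) = 18 - 14880 = -14862$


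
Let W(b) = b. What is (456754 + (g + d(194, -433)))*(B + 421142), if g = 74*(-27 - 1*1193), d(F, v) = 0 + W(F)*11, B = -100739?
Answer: 118103109024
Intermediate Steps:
d(F, v) = 11*F (d(F, v) = 0 + F*11 = 0 + 11*F = 11*F)
g = -90280 (g = 74*(-27 - 1193) = 74*(-1220) = -90280)
(456754 + (g + d(194, -433)))*(B + 421142) = (456754 + (-90280 + 11*194))*(-100739 + 421142) = (456754 + (-90280 + 2134))*320403 = (456754 - 88146)*320403 = 368608*320403 = 118103109024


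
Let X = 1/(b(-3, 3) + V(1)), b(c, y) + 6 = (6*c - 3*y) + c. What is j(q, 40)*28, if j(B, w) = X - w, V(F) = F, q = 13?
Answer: -5604/5 ≈ -1120.8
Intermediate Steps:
b(c, y) = -6 - 3*y + 7*c (b(c, y) = -6 + ((6*c - 3*y) + c) = -6 + ((-3*y + 6*c) + c) = -6 + (-3*y + 7*c) = -6 - 3*y + 7*c)
X = -1/35 (X = 1/((-6 - 3*3 + 7*(-3)) + 1) = 1/((-6 - 9 - 21) + 1) = 1/(-36 + 1) = 1/(-35) = -1/35 ≈ -0.028571)
j(B, w) = -1/35 - w
j(q, 40)*28 = (-1/35 - 1*40)*28 = (-1/35 - 40)*28 = -1401/35*28 = -5604/5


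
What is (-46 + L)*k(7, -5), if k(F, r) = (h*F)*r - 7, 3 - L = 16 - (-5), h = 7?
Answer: 16128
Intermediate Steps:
L = -18 (L = 3 - (16 - (-5)) = 3 - (16 - 1*(-5)) = 3 - (16 + 5) = 3 - 1*21 = 3 - 21 = -18)
k(F, r) = -7 + 7*F*r (k(F, r) = (7*F)*r - 7 = 7*F*r - 7 = -7 + 7*F*r)
(-46 + L)*k(7, -5) = (-46 - 18)*(-7 + 7*7*(-5)) = -64*(-7 - 245) = -64*(-252) = 16128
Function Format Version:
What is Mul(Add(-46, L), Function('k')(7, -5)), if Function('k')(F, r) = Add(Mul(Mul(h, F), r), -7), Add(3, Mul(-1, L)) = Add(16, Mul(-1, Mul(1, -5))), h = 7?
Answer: 16128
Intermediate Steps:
L = -18 (L = Add(3, Mul(-1, Add(16, Mul(-1, Mul(1, -5))))) = Add(3, Mul(-1, Add(16, Mul(-1, -5)))) = Add(3, Mul(-1, Add(16, 5))) = Add(3, Mul(-1, 21)) = Add(3, -21) = -18)
Function('k')(F, r) = Add(-7, Mul(7, F, r)) (Function('k')(F, r) = Add(Mul(Mul(7, F), r), -7) = Add(Mul(7, F, r), -7) = Add(-7, Mul(7, F, r)))
Mul(Add(-46, L), Function('k')(7, -5)) = Mul(Add(-46, -18), Add(-7, Mul(7, 7, -5))) = Mul(-64, Add(-7, -245)) = Mul(-64, -252) = 16128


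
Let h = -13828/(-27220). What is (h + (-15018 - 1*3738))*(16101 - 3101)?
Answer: -331840919800/1361 ≈ -2.4382e+8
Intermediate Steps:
h = 3457/6805 (h = -13828*(-1/27220) = 3457/6805 ≈ 0.50801)
(h + (-15018 - 1*3738))*(16101 - 3101) = (3457/6805 + (-15018 - 1*3738))*(16101 - 3101) = (3457/6805 + (-15018 - 3738))*13000 = (3457/6805 - 18756)*13000 = -127631123/6805*13000 = -331840919800/1361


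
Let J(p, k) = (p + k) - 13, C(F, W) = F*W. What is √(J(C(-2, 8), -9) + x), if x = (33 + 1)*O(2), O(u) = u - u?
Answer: I*√38 ≈ 6.1644*I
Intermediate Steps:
O(u) = 0
x = 0 (x = (33 + 1)*0 = 34*0 = 0)
J(p, k) = -13 + k + p (J(p, k) = (k + p) - 13 = -13 + k + p)
√(J(C(-2, 8), -9) + x) = √((-13 - 9 - 2*8) + 0) = √((-13 - 9 - 16) + 0) = √(-38 + 0) = √(-38) = I*√38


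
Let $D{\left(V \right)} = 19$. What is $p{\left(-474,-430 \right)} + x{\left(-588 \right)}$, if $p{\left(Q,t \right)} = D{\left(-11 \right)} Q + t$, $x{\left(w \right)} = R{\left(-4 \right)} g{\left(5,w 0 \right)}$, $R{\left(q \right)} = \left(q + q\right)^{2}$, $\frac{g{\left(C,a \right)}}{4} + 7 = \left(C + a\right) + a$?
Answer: $-9948$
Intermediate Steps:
$g{\left(C,a \right)} = -28 + 4 C + 8 a$ ($g{\left(C,a \right)} = -28 + 4 \left(\left(C + a\right) + a\right) = -28 + 4 \left(C + 2 a\right) = -28 + \left(4 C + 8 a\right) = -28 + 4 C + 8 a$)
$R{\left(q \right)} = 4 q^{2}$ ($R{\left(q \right)} = \left(2 q\right)^{2} = 4 q^{2}$)
$x{\left(w \right)} = -512$ ($x{\left(w \right)} = 4 \left(-4\right)^{2} \left(-28 + 4 \cdot 5 + 8 w 0\right) = 4 \cdot 16 \left(-28 + 20 + 8 \cdot 0\right) = 64 \left(-28 + 20 + 0\right) = 64 \left(-8\right) = -512$)
$p{\left(Q,t \right)} = t + 19 Q$ ($p{\left(Q,t \right)} = 19 Q + t = t + 19 Q$)
$p{\left(-474,-430 \right)} + x{\left(-588 \right)} = \left(-430 + 19 \left(-474\right)\right) - 512 = \left(-430 - 9006\right) - 512 = -9436 - 512 = -9948$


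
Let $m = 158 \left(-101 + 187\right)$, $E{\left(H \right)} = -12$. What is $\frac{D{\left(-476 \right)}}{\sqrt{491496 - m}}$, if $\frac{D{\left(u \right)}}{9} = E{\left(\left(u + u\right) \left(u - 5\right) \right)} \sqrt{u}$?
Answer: $- \frac{108 i \sqrt{14217763}}{119477} \approx - 3.4084 i$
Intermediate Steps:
$m = 13588$ ($m = 158 \cdot 86 = 13588$)
$D{\left(u \right)} = - 108 \sqrt{u}$ ($D{\left(u \right)} = 9 \left(- 12 \sqrt{u}\right) = - 108 \sqrt{u}$)
$\frac{D{\left(-476 \right)}}{\sqrt{491496 - m}} = \frac{\left(-108\right) \sqrt{-476}}{\sqrt{491496 - 13588}} = \frac{\left(-108\right) 2 i \sqrt{119}}{\sqrt{491496 - 13588}} = \frac{\left(-216\right) i \sqrt{119}}{\sqrt{477908}} = \frac{\left(-216\right) i \sqrt{119}}{2 \sqrt{119477}} = - 216 i \sqrt{119} \frac{\sqrt{119477}}{238954} = - \frac{108 i \sqrt{14217763}}{119477}$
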